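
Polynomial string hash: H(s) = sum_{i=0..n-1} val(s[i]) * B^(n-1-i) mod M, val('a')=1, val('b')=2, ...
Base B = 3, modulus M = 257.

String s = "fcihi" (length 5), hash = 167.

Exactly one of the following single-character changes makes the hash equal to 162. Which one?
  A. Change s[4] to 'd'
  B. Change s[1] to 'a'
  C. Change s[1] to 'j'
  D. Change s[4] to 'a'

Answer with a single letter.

Answer: A

Derivation:
Option A: s[4]='i'->'d', delta=(4-9)*3^0 mod 257 = 252, hash=167+252 mod 257 = 162 <-- target
Option B: s[1]='c'->'a', delta=(1-3)*3^3 mod 257 = 203, hash=167+203 mod 257 = 113
Option C: s[1]='c'->'j', delta=(10-3)*3^3 mod 257 = 189, hash=167+189 mod 257 = 99
Option D: s[4]='i'->'a', delta=(1-9)*3^0 mod 257 = 249, hash=167+249 mod 257 = 159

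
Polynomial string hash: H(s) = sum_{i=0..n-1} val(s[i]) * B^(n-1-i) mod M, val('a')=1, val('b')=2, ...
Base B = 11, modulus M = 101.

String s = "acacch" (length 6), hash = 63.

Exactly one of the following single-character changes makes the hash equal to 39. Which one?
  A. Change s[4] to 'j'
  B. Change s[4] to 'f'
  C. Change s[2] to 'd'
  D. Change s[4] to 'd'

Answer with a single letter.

Option A: s[4]='c'->'j', delta=(10-3)*11^1 mod 101 = 77, hash=63+77 mod 101 = 39 <-- target
Option B: s[4]='c'->'f', delta=(6-3)*11^1 mod 101 = 33, hash=63+33 mod 101 = 96
Option C: s[2]='a'->'d', delta=(4-1)*11^3 mod 101 = 54, hash=63+54 mod 101 = 16
Option D: s[4]='c'->'d', delta=(4-3)*11^1 mod 101 = 11, hash=63+11 mod 101 = 74

Answer: A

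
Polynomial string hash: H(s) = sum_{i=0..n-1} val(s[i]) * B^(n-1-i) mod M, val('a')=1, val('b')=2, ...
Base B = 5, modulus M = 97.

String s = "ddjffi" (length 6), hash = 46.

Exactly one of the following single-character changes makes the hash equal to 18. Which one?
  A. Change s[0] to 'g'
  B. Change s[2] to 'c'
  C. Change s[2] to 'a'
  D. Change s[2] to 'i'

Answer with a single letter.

Answer: D

Derivation:
Option A: s[0]='d'->'g', delta=(7-4)*5^5 mod 97 = 63, hash=46+63 mod 97 = 12
Option B: s[2]='j'->'c', delta=(3-10)*5^3 mod 97 = 95, hash=46+95 mod 97 = 44
Option C: s[2]='j'->'a', delta=(1-10)*5^3 mod 97 = 39, hash=46+39 mod 97 = 85
Option D: s[2]='j'->'i', delta=(9-10)*5^3 mod 97 = 69, hash=46+69 mod 97 = 18 <-- target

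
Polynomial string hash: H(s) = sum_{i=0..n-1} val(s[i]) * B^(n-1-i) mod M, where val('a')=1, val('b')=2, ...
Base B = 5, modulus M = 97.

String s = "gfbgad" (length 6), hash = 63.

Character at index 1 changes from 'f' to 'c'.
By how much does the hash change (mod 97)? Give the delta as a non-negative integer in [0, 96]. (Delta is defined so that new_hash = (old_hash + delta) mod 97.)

Delta formula: (val(new) - val(old)) * B^(n-1-k) mod M
  val('c') - val('f') = 3 - 6 = -3
  B^(n-1-k) = 5^4 mod 97 = 43
  Delta = -3 * 43 mod 97 = 65

Answer: 65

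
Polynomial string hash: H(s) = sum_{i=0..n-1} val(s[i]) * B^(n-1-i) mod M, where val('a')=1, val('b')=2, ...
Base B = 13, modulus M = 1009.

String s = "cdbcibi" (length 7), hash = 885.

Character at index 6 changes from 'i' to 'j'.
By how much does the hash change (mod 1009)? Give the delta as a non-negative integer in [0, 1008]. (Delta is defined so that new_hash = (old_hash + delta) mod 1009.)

Answer: 1

Derivation:
Delta formula: (val(new) - val(old)) * B^(n-1-k) mod M
  val('j') - val('i') = 10 - 9 = 1
  B^(n-1-k) = 13^0 mod 1009 = 1
  Delta = 1 * 1 mod 1009 = 1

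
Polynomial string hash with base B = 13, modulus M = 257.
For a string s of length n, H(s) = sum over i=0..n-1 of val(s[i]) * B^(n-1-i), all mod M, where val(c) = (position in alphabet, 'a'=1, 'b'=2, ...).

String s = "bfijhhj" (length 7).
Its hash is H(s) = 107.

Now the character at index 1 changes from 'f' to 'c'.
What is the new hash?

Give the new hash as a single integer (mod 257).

Answer: 66

Derivation:
val('f') = 6, val('c') = 3
Position k = 1, exponent = n-1-k = 5
B^5 mod M = 13^5 mod 257 = 185
Delta = (3 - 6) * 185 mod 257 = 216
New hash = (107 + 216) mod 257 = 66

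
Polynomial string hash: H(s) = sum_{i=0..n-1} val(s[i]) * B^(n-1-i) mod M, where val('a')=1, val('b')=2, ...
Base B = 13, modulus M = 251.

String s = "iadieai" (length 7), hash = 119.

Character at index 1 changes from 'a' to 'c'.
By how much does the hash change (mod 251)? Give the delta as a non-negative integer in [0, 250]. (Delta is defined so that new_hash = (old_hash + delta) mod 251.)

Delta formula: (val(new) - val(old)) * B^(n-1-k) mod M
  val('c') - val('a') = 3 - 1 = 2
  B^(n-1-k) = 13^5 mod 251 = 64
  Delta = 2 * 64 mod 251 = 128

Answer: 128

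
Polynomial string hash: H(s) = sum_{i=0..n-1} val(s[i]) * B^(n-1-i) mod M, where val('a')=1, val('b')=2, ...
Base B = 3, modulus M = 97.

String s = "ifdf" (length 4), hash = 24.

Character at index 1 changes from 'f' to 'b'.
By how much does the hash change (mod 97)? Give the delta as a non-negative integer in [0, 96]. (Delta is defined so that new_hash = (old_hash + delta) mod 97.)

Answer: 61

Derivation:
Delta formula: (val(new) - val(old)) * B^(n-1-k) mod M
  val('b') - val('f') = 2 - 6 = -4
  B^(n-1-k) = 3^2 mod 97 = 9
  Delta = -4 * 9 mod 97 = 61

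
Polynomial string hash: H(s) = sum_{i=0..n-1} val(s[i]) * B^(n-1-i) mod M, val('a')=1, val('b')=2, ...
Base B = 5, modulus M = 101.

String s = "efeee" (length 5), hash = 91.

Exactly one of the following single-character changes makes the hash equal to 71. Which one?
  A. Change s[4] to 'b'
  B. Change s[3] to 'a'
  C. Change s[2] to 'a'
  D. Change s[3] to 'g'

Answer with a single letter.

Option A: s[4]='e'->'b', delta=(2-5)*5^0 mod 101 = 98, hash=91+98 mod 101 = 88
Option B: s[3]='e'->'a', delta=(1-5)*5^1 mod 101 = 81, hash=91+81 mod 101 = 71 <-- target
Option C: s[2]='e'->'a', delta=(1-5)*5^2 mod 101 = 1, hash=91+1 mod 101 = 92
Option D: s[3]='e'->'g', delta=(7-5)*5^1 mod 101 = 10, hash=91+10 mod 101 = 0

Answer: B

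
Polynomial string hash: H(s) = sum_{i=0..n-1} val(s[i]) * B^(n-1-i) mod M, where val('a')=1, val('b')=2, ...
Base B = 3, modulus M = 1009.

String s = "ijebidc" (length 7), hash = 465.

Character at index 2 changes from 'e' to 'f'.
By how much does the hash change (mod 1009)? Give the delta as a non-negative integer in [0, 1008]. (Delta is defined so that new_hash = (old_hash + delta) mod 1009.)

Delta formula: (val(new) - val(old)) * B^(n-1-k) mod M
  val('f') - val('e') = 6 - 5 = 1
  B^(n-1-k) = 3^4 mod 1009 = 81
  Delta = 1 * 81 mod 1009 = 81

Answer: 81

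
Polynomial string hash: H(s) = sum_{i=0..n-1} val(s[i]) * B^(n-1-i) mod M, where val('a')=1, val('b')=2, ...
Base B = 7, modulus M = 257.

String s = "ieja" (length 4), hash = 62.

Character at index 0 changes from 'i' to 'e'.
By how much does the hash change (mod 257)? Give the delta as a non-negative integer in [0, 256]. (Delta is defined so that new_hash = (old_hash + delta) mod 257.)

Delta formula: (val(new) - val(old)) * B^(n-1-k) mod M
  val('e') - val('i') = 5 - 9 = -4
  B^(n-1-k) = 7^3 mod 257 = 86
  Delta = -4 * 86 mod 257 = 170

Answer: 170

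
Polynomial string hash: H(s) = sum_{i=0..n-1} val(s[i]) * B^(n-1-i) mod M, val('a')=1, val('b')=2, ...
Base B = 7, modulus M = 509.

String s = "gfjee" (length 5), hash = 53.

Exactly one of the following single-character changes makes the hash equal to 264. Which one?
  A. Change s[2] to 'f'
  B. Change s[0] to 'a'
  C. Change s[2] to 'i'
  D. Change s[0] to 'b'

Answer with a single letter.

Answer: D

Derivation:
Option A: s[2]='j'->'f', delta=(6-10)*7^2 mod 509 = 313, hash=53+313 mod 509 = 366
Option B: s[0]='g'->'a', delta=(1-7)*7^4 mod 509 = 355, hash=53+355 mod 509 = 408
Option C: s[2]='j'->'i', delta=(9-10)*7^2 mod 509 = 460, hash=53+460 mod 509 = 4
Option D: s[0]='g'->'b', delta=(2-7)*7^4 mod 509 = 211, hash=53+211 mod 509 = 264 <-- target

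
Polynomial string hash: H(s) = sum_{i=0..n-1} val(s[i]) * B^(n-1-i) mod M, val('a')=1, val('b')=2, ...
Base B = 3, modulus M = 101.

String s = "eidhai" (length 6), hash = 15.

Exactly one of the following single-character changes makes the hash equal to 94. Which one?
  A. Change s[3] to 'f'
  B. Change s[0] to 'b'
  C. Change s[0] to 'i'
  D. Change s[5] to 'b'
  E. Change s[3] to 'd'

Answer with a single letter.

Answer: B

Derivation:
Option A: s[3]='h'->'f', delta=(6-8)*3^2 mod 101 = 83, hash=15+83 mod 101 = 98
Option B: s[0]='e'->'b', delta=(2-5)*3^5 mod 101 = 79, hash=15+79 mod 101 = 94 <-- target
Option C: s[0]='e'->'i', delta=(9-5)*3^5 mod 101 = 63, hash=15+63 mod 101 = 78
Option D: s[5]='i'->'b', delta=(2-9)*3^0 mod 101 = 94, hash=15+94 mod 101 = 8
Option E: s[3]='h'->'d', delta=(4-8)*3^2 mod 101 = 65, hash=15+65 mod 101 = 80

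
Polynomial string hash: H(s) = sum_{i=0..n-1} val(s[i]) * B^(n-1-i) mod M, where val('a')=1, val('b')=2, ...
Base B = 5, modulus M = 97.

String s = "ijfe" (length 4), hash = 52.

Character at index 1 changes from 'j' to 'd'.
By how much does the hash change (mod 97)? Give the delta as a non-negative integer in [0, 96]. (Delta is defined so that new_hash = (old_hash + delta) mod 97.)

Delta formula: (val(new) - val(old)) * B^(n-1-k) mod M
  val('d') - val('j') = 4 - 10 = -6
  B^(n-1-k) = 5^2 mod 97 = 25
  Delta = -6 * 25 mod 97 = 44

Answer: 44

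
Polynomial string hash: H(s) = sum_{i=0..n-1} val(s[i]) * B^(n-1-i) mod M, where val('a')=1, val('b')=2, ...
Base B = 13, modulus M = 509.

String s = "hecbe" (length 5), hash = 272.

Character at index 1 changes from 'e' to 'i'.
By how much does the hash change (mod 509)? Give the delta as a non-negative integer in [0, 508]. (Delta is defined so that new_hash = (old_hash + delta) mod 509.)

Delta formula: (val(new) - val(old)) * B^(n-1-k) mod M
  val('i') - val('e') = 9 - 5 = 4
  B^(n-1-k) = 13^3 mod 509 = 161
  Delta = 4 * 161 mod 509 = 135

Answer: 135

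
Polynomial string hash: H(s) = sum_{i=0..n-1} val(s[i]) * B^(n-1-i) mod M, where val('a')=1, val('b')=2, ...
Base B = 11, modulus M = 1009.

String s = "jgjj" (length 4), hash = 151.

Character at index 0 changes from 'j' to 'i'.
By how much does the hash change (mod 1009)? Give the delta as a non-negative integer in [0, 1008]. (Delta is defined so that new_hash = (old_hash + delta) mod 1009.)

Answer: 687

Derivation:
Delta formula: (val(new) - val(old)) * B^(n-1-k) mod M
  val('i') - val('j') = 9 - 10 = -1
  B^(n-1-k) = 11^3 mod 1009 = 322
  Delta = -1 * 322 mod 1009 = 687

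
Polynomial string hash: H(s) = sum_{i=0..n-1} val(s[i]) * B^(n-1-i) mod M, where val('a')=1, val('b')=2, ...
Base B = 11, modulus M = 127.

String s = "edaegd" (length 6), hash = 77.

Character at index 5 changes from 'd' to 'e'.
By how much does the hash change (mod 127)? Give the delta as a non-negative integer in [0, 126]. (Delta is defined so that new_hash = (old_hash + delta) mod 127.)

Delta formula: (val(new) - val(old)) * B^(n-1-k) mod M
  val('e') - val('d') = 5 - 4 = 1
  B^(n-1-k) = 11^0 mod 127 = 1
  Delta = 1 * 1 mod 127 = 1

Answer: 1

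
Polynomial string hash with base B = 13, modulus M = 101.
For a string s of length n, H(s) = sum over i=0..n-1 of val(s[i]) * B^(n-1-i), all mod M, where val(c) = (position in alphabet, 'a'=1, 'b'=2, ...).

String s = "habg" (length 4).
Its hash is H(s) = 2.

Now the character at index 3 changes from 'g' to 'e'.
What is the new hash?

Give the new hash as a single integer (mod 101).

val('g') = 7, val('e') = 5
Position k = 3, exponent = n-1-k = 0
B^0 mod M = 13^0 mod 101 = 1
Delta = (5 - 7) * 1 mod 101 = 99
New hash = (2 + 99) mod 101 = 0

Answer: 0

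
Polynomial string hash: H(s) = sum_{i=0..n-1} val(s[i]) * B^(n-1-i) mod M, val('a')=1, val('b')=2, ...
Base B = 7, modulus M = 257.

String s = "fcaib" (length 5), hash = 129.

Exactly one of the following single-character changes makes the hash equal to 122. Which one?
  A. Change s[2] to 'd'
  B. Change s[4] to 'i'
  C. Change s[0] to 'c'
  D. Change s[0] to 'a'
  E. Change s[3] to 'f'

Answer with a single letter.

Answer: C

Derivation:
Option A: s[2]='a'->'d', delta=(4-1)*7^2 mod 257 = 147, hash=129+147 mod 257 = 19
Option B: s[4]='b'->'i', delta=(9-2)*7^0 mod 257 = 7, hash=129+7 mod 257 = 136
Option C: s[0]='f'->'c', delta=(3-6)*7^4 mod 257 = 250, hash=129+250 mod 257 = 122 <-- target
Option D: s[0]='f'->'a', delta=(1-6)*7^4 mod 257 = 74, hash=129+74 mod 257 = 203
Option E: s[3]='i'->'f', delta=(6-9)*7^1 mod 257 = 236, hash=129+236 mod 257 = 108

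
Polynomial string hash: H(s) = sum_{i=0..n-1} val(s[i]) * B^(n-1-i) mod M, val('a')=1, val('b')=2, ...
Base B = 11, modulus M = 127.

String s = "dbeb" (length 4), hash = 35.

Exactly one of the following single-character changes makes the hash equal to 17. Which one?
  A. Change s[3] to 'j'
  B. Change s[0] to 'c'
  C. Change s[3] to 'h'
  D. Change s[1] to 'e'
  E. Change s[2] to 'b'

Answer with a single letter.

Option A: s[3]='b'->'j', delta=(10-2)*11^0 mod 127 = 8, hash=35+8 mod 127 = 43
Option B: s[0]='d'->'c', delta=(3-4)*11^3 mod 127 = 66, hash=35+66 mod 127 = 101
Option C: s[3]='b'->'h', delta=(8-2)*11^0 mod 127 = 6, hash=35+6 mod 127 = 41
Option D: s[1]='b'->'e', delta=(5-2)*11^2 mod 127 = 109, hash=35+109 mod 127 = 17 <-- target
Option E: s[2]='e'->'b', delta=(2-5)*11^1 mod 127 = 94, hash=35+94 mod 127 = 2

Answer: D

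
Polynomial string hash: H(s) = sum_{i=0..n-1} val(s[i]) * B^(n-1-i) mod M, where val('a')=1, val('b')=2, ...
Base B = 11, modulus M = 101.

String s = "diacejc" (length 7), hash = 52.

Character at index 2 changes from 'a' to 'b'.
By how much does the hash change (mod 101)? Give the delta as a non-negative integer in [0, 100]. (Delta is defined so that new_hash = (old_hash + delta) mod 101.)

Delta formula: (val(new) - val(old)) * B^(n-1-k) mod M
  val('b') - val('a') = 2 - 1 = 1
  B^(n-1-k) = 11^4 mod 101 = 97
  Delta = 1 * 97 mod 101 = 97

Answer: 97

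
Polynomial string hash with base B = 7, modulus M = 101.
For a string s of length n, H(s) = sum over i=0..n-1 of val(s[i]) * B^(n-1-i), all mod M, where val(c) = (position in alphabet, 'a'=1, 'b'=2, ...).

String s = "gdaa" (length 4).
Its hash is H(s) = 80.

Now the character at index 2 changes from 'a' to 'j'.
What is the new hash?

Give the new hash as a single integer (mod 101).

Answer: 42

Derivation:
val('a') = 1, val('j') = 10
Position k = 2, exponent = n-1-k = 1
B^1 mod M = 7^1 mod 101 = 7
Delta = (10 - 1) * 7 mod 101 = 63
New hash = (80 + 63) mod 101 = 42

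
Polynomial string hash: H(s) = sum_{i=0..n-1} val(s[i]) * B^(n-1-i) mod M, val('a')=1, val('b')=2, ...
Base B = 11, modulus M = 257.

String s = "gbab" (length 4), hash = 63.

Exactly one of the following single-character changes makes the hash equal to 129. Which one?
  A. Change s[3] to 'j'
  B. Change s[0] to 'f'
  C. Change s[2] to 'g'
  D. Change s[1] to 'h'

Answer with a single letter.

Option A: s[3]='b'->'j', delta=(10-2)*11^0 mod 257 = 8, hash=63+8 mod 257 = 71
Option B: s[0]='g'->'f', delta=(6-7)*11^3 mod 257 = 211, hash=63+211 mod 257 = 17
Option C: s[2]='a'->'g', delta=(7-1)*11^1 mod 257 = 66, hash=63+66 mod 257 = 129 <-- target
Option D: s[1]='b'->'h', delta=(8-2)*11^2 mod 257 = 212, hash=63+212 mod 257 = 18

Answer: C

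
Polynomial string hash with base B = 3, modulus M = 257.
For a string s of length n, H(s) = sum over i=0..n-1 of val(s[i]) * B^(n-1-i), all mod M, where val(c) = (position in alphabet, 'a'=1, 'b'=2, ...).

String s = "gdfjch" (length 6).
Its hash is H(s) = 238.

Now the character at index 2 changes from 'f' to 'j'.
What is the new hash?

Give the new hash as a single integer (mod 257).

Answer: 89

Derivation:
val('f') = 6, val('j') = 10
Position k = 2, exponent = n-1-k = 3
B^3 mod M = 3^3 mod 257 = 27
Delta = (10 - 6) * 27 mod 257 = 108
New hash = (238 + 108) mod 257 = 89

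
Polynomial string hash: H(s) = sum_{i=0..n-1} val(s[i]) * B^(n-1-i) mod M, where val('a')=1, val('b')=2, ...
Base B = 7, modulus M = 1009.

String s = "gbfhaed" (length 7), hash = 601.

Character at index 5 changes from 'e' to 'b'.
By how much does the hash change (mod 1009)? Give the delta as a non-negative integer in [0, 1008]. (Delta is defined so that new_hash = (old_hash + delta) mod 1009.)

Delta formula: (val(new) - val(old)) * B^(n-1-k) mod M
  val('b') - val('e') = 2 - 5 = -3
  B^(n-1-k) = 7^1 mod 1009 = 7
  Delta = -3 * 7 mod 1009 = 988

Answer: 988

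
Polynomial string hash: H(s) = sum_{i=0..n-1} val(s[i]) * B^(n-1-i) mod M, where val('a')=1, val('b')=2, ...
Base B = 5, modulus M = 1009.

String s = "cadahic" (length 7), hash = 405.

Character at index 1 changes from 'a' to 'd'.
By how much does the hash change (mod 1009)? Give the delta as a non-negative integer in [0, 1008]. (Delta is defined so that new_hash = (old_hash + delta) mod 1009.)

Answer: 294

Derivation:
Delta formula: (val(new) - val(old)) * B^(n-1-k) mod M
  val('d') - val('a') = 4 - 1 = 3
  B^(n-1-k) = 5^5 mod 1009 = 98
  Delta = 3 * 98 mod 1009 = 294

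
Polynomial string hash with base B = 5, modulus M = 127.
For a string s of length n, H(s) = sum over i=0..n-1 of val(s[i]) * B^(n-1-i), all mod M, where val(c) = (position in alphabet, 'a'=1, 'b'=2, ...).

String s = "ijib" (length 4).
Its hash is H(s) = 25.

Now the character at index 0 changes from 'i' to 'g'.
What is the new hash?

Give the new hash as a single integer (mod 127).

val('i') = 9, val('g') = 7
Position k = 0, exponent = n-1-k = 3
B^3 mod M = 5^3 mod 127 = 125
Delta = (7 - 9) * 125 mod 127 = 4
New hash = (25 + 4) mod 127 = 29

Answer: 29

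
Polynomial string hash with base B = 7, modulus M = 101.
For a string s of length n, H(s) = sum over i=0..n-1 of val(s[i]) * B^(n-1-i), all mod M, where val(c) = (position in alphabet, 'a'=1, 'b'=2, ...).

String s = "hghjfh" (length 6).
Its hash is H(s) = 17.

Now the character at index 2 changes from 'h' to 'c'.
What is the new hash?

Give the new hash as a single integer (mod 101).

val('h') = 8, val('c') = 3
Position k = 2, exponent = n-1-k = 3
B^3 mod M = 7^3 mod 101 = 40
Delta = (3 - 8) * 40 mod 101 = 2
New hash = (17 + 2) mod 101 = 19

Answer: 19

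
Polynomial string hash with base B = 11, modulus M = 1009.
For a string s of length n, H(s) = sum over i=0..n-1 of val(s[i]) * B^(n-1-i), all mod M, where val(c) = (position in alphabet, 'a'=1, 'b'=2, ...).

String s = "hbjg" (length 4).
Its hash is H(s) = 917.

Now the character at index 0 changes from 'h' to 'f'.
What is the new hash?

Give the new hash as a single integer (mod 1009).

val('h') = 8, val('f') = 6
Position k = 0, exponent = n-1-k = 3
B^3 mod M = 11^3 mod 1009 = 322
Delta = (6 - 8) * 322 mod 1009 = 365
New hash = (917 + 365) mod 1009 = 273

Answer: 273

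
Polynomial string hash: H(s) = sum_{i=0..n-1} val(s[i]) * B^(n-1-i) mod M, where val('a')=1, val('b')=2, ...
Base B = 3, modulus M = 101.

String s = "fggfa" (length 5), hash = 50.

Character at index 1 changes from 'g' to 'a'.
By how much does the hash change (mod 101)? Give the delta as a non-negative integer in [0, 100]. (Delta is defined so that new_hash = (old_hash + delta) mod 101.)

Delta formula: (val(new) - val(old)) * B^(n-1-k) mod M
  val('a') - val('g') = 1 - 7 = -6
  B^(n-1-k) = 3^3 mod 101 = 27
  Delta = -6 * 27 mod 101 = 40

Answer: 40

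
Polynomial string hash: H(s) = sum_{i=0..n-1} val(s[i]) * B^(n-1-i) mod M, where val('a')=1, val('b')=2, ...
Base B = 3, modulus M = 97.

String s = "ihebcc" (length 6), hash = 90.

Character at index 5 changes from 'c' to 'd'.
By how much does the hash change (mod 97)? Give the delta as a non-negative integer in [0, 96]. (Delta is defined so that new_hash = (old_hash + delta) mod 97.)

Delta formula: (val(new) - val(old)) * B^(n-1-k) mod M
  val('d') - val('c') = 4 - 3 = 1
  B^(n-1-k) = 3^0 mod 97 = 1
  Delta = 1 * 1 mod 97 = 1

Answer: 1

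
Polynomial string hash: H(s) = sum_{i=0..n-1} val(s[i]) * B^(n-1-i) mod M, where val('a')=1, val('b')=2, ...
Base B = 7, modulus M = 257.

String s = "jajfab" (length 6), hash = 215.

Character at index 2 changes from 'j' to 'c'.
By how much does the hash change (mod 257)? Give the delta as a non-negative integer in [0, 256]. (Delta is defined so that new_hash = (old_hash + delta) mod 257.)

Answer: 169

Derivation:
Delta formula: (val(new) - val(old)) * B^(n-1-k) mod M
  val('c') - val('j') = 3 - 10 = -7
  B^(n-1-k) = 7^3 mod 257 = 86
  Delta = -7 * 86 mod 257 = 169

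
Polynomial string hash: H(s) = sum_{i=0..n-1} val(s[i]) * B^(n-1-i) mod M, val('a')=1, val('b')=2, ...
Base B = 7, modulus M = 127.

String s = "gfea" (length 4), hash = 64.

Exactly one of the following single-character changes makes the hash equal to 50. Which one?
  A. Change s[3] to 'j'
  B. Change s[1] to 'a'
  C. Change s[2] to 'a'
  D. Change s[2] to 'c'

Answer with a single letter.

Option A: s[3]='a'->'j', delta=(10-1)*7^0 mod 127 = 9, hash=64+9 mod 127 = 73
Option B: s[1]='f'->'a', delta=(1-6)*7^2 mod 127 = 9, hash=64+9 mod 127 = 73
Option C: s[2]='e'->'a', delta=(1-5)*7^1 mod 127 = 99, hash=64+99 mod 127 = 36
Option D: s[2]='e'->'c', delta=(3-5)*7^1 mod 127 = 113, hash=64+113 mod 127 = 50 <-- target

Answer: D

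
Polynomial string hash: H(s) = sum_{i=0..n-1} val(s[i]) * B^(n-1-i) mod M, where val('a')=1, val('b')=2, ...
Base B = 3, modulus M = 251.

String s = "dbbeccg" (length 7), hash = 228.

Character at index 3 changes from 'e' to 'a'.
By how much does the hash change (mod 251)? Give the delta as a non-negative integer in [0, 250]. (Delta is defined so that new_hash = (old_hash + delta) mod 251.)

Answer: 143

Derivation:
Delta formula: (val(new) - val(old)) * B^(n-1-k) mod M
  val('a') - val('e') = 1 - 5 = -4
  B^(n-1-k) = 3^3 mod 251 = 27
  Delta = -4 * 27 mod 251 = 143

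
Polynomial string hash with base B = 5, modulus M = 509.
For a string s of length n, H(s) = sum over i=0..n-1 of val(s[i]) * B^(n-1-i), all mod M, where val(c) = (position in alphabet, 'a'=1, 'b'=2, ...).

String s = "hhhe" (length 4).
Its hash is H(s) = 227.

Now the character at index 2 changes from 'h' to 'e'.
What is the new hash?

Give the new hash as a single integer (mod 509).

val('h') = 8, val('e') = 5
Position k = 2, exponent = n-1-k = 1
B^1 mod M = 5^1 mod 509 = 5
Delta = (5 - 8) * 5 mod 509 = 494
New hash = (227 + 494) mod 509 = 212

Answer: 212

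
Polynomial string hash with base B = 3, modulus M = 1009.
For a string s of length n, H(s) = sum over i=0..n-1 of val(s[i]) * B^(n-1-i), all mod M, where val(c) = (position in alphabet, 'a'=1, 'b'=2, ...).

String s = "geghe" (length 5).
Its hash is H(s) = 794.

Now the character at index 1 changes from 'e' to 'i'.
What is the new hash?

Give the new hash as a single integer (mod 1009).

Answer: 902

Derivation:
val('e') = 5, val('i') = 9
Position k = 1, exponent = n-1-k = 3
B^3 mod M = 3^3 mod 1009 = 27
Delta = (9 - 5) * 27 mod 1009 = 108
New hash = (794 + 108) mod 1009 = 902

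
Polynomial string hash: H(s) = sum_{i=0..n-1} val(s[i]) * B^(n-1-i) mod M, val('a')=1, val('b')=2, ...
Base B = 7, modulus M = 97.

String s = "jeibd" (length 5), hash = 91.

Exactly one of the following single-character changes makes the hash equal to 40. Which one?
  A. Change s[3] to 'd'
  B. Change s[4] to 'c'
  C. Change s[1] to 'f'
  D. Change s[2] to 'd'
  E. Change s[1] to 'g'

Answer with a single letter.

Answer: D

Derivation:
Option A: s[3]='b'->'d', delta=(4-2)*7^1 mod 97 = 14, hash=91+14 mod 97 = 8
Option B: s[4]='d'->'c', delta=(3-4)*7^0 mod 97 = 96, hash=91+96 mod 97 = 90
Option C: s[1]='e'->'f', delta=(6-5)*7^3 mod 97 = 52, hash=91+52 mod 97 = 46
Option D: s[2]='i'->'d', delta=(4-9)*7^2 mod 97 = 46, hash=91+46 mod 97 = 40 <-- target
Option E: s[1]='e'->'g', delta=(7-5)*7^3 mod 97 = 7, hash=91+7 mod 97 = 1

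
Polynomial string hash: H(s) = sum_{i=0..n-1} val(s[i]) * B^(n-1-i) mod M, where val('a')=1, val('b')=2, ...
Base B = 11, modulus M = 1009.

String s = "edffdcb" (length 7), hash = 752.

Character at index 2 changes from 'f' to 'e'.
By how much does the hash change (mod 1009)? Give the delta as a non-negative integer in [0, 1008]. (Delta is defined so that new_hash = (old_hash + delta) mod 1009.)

Delta formula: (val(new) - val(old)) * B^(n-1-k) mod M
  val('e') - val('f') = 5 - 6 = -1
  B^(n-1-k) = 11^4 mod 1009 = 515
  Delta = -1 * 515 mod 1009 = 494

Answer: 494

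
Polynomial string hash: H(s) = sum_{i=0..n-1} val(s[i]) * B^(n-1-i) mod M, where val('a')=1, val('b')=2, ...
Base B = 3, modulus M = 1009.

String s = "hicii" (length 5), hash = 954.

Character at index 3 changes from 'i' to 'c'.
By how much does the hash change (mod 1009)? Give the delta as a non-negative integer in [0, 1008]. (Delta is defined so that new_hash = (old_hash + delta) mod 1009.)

Delta formula: (val(new) - val(old)) * B^(n-1-k) mod M
  val('c') - val('i') = 3 - 9 = -6
  B^(n-1-k) = 3^1 mod 1009 = 3
  Delta = -6 * 3 mod 1009 = 991

Answer: 991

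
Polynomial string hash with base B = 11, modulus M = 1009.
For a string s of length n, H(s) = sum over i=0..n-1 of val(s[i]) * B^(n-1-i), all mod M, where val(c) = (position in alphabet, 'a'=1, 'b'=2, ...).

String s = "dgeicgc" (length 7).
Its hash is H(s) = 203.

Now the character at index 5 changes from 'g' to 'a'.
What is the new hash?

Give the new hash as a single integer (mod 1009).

val('g') = 7, val('a') = 1
Position k = 5, exponent = n-1-k = 1
B^1 mod M = 11^1 mod 1009 = 11
Delta = (1 - 7) * 11 mod 1009 = 943
New hash = (203 + 943) mod 1009 = 137

Answer: 137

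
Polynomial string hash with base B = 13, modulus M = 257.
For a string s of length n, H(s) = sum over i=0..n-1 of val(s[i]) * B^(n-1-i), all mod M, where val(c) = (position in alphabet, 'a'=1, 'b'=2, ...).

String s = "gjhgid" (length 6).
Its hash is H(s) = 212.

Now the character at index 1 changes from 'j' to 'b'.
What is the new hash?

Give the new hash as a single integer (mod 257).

Answer: 197

Derivation:
val('j') = 10, val('b') = 2
Position k = 1, exponent = n-1-k = 4
B^4 mod M = 13^4 mod 257 = 34
Delta = (2 - 10) * 34 mod 257 = 242
New hash = (212 + 242) mod 257 = 197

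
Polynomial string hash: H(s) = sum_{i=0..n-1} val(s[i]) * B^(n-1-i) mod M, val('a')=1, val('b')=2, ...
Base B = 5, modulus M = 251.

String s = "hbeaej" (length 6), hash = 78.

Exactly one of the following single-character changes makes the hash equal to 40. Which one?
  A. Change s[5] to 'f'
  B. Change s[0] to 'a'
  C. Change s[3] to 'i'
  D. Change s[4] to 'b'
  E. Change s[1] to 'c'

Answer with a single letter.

Answer: B

Derivation:
Option A: s[5]='j'->'f', delta=(6-10)*5^0 mod 251 = 247, hash=78+247 mod 251 = 74
Option B: s[0]='h'->'a', delta=(1-8)*5^5 mod 251 = 213, hash=78+213 mod 251 = 40 <-- target
Option C: s[3]='a'->'i', delta=(9-1)*5^2 mod 251 = 200, hash=78+200 mod 251 = 27
Option D: s[4]='e'->'b', delta=(2-5)*5^1 mod 251 = 236, hash=78+236 mod 251 = 63
Option E: s[1]='b'->'c', delta=(3-2)*5^4 mod 251 = 123, hash=78+123 mod 251 = 201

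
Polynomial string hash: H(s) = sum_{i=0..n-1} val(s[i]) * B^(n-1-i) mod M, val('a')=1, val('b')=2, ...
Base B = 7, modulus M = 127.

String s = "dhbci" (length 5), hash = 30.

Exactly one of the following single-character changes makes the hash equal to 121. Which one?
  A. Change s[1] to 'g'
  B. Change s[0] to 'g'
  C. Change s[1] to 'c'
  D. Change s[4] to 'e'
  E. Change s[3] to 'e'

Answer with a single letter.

Answer: B

Derivation:
Option A: s[1]='h'->'g', delta=(7-8)*7^3 mod 127 = 38, hash=30+38 mod 127 = 68
Option B: s[0]='d'->'g', delta=(7-4)*7^4 mod 127 = 91, hash=30+91 mod 127 = 121 <-- target
Option C: s[1]='h'->'c', delta=(3-8)*7^3 mod 127 = 63, hash=30+63 mod 127 = 93
Option D: s[4]='i'->'e', delta=(5-9)*7^0 mod 127 = 123, hash=30+123 mod 127 = 26
Option E: s[3]='c'->'e', delta=(5-3)*7^1 mod 127 = 14, hash=30+14 mod 127 = 44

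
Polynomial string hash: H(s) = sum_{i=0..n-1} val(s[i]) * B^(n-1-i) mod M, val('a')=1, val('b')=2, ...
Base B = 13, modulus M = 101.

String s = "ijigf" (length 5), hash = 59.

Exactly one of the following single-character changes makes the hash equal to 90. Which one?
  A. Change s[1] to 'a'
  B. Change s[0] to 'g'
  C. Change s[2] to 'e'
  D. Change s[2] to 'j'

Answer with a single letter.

Answer: C

Derivation:
Option A: s[1]='j'->'a', delta=(1-10)*13^3 mod 101 = 23, hash=59+23 mod 101 = 82
Option B: s[0]='i'->'g', delta=(7-9)*13^4 mod 101 = 44, hash=59+44 mod 101 = 2
Option C: s[2]='i'->'e', delta=(5-9)*13^2 mod 101 = 31, hash=59+31 mod 101 = 90 <-- target
Option D: s[2]='i'->'j', delta=(10-9)*13^2 mod 101 = 68, hash=59+68 mod 101 = 26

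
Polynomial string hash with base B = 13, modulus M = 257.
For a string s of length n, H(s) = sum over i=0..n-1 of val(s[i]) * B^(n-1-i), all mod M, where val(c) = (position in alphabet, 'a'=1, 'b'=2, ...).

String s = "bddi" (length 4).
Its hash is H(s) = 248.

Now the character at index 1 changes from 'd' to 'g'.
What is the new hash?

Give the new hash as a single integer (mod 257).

Answer: 241

Derivation:
val('d') = 4, val('g') = 7
Position k = 1, exponent = n-1-k = 2
B^2 mod M = 13^2 mod 257 = 169
Delta = (7 - 4) * 169 mod 257 = 250
New hash = (248 + 250) mod 257 = 241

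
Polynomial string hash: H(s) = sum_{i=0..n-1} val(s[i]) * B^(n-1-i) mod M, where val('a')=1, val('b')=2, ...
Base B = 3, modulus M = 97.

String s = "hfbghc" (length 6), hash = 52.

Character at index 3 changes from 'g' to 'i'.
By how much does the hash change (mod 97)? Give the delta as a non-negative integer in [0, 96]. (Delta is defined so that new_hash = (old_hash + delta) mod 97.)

Delta formula: (val(new) - val(old)) * B^(n-1-k) mod M
  val('i') - val('g') = 9 - 7 = 2
  B^(n-1-k) = 3^2 mod 97 = 9
  Delta = 2 * 9 mod 97 = 18

Answer: 18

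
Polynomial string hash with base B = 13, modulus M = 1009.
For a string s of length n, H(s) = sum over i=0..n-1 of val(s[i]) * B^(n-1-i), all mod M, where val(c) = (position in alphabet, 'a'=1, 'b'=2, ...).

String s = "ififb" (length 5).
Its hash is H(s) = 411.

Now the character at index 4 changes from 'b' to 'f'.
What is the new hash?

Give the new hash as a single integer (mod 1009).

val('b') = 2, val('f') = 6
Position k = 4, exponent = n-1-k = 0
B^0 mod M = 13^0 mod 1009 = 1
Delta = (6 - 2) * 1 mod 1009 = 4
New hash = (411 + 4) mod 1009 = 415

Answer: 415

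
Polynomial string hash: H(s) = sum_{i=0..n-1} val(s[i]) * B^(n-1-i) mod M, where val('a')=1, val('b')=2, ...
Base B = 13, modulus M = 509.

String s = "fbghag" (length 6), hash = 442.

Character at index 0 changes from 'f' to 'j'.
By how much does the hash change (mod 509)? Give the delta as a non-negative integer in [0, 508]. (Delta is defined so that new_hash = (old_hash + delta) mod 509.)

Answer: 419

Derivation:
Delta formula: (val(new) - val(old)) * B^(n-1-k) mod M
  val('j') - val('f') = 10 - 6 = 4
  B^(n-1-k) = 13^5 mod 509 = 232
  Delta = 4 * 232 mod 509 = 419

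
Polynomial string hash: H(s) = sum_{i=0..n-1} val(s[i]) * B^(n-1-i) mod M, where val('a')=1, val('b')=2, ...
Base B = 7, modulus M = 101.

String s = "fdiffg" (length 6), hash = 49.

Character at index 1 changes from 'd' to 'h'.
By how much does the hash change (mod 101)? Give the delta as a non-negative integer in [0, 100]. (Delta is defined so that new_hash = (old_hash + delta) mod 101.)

Answer: 9

Derivation:
Delta formula: (val(new) - val(old)) * B^(n-1-k) mod M
  val('h') - val('d') = 8 - 4 = 4
  B^(n-1-k) = 7^4 mod 101 = 78
  Delta = 4 * 78 mod 101 = 9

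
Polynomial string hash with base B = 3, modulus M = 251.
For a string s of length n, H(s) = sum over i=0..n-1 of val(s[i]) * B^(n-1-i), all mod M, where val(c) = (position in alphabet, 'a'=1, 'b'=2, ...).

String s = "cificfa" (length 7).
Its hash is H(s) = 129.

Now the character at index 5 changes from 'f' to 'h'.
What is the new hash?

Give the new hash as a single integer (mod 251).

val('f') = 6, val('h') = 8
Position k = 5, exponent = n-1-k = 1
B^1 mod M = 3^1 mod 251 = 3
Delta = (8 - 6) * 3 mod 251 = 6
New hash = (129 + 6) mod 251 = 135

Answer: 135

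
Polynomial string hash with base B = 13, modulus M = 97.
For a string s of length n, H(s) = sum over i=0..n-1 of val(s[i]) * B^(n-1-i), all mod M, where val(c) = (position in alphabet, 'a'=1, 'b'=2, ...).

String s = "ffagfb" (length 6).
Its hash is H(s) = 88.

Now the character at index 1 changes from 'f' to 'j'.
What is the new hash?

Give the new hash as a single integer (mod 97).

Answer: 66

Derivation:
val('f') = 6, val('j') = 10
Position k = 1, exponent = n-1-k = 4
B^4 mod M = 13^4 mod 97 = 43
Delta = (10 - 6) * 43 mod 97 = 75
New hash = (88 + 75) mod 97 = 66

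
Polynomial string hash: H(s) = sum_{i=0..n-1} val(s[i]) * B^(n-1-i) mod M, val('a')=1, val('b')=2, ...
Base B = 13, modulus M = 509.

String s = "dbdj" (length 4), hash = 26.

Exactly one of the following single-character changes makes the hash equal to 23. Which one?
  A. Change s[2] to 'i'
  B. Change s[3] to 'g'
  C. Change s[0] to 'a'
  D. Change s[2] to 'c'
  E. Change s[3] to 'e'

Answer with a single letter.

Answer: B

Derivation:
Option A: s[2]='d'->'i', delta=(9-4)*13^1 mod 509 = 65, hash=26+65 mod 509 = 91
Option B: s[3]='j'->'g', delta=(7-10)*13^0 mod 509 = 506, hash=26+506 mod 509 = 23 <-- target
Option C: s[0]='d'->'a', delta=(1-4)*13^3 mod 509 = 26, hash=26+26 mod 509 = 52
Option D: s[2]='d'->'c', delta=(3-4)*13^1 mod 509 = 496, hash=26+496 mod 509 = 13
Option E: s[3]='j'->'e', delta=(5-10)*13^0 mod 509 = 504, hash=26+504 mod 509 = 21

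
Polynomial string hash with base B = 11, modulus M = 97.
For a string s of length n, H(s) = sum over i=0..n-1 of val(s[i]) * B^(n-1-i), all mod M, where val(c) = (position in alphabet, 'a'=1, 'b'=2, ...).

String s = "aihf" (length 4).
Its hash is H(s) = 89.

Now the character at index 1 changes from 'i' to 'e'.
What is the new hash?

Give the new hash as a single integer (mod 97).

val('i') = 9, val('e') = 5
Position k = 1, exponent = n-1-k = 2
B^2 mod M = 11^2 mod 97 = 24
Delta = (5 - 9) * 24 mod 97 = 1
New hash = (89 + 1) mod 97 = 90

Answer: 90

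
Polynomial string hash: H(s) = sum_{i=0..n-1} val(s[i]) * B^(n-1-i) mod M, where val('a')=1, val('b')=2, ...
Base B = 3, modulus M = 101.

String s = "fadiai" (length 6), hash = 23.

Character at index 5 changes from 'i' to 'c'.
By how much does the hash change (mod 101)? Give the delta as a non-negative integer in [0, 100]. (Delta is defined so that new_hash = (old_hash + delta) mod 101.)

Answer: 95

Derivation:
Delta formula: (val(new) - val(old)) * B^(n-1-k) mod M
  val('c') - val('i') = 3 - 9 = -6
  B^(n-1-k) = 3^0 mod 101 = 1
  Delta = -6 * 1 mod 101 = 95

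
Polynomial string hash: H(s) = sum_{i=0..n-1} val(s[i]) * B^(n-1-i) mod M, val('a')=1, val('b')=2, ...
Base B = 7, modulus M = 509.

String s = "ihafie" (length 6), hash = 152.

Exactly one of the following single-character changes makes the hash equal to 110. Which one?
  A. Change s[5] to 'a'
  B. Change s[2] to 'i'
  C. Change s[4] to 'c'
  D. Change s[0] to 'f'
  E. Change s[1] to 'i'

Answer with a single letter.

Answer: C

Derivation:
Option A: s[5]='e'->'a', delta=(1-5)*7^0 mod 509 = 505, hash=152+505 mod 509 = 148
Option B: s[2]='a'->'i', delta=(9-1)*7^3 mod 509 = 199, hash=152+199 mod 509 = 351
Option C: s[4]='i'->'c', delta=(3-9)*7^1 mod 509 = 467, hash=152+467 mod 509 = 110 <-- target
Option D: s[0]='i'->'f', delta=(6-9)*7^5 mod 509 = 479, hash=152+479 mod 509 = 122
Option E: s[1]='h'->'i', delta=(9-8)*7^4 mod 509 = 365, hash=152+365 mod 509 = 8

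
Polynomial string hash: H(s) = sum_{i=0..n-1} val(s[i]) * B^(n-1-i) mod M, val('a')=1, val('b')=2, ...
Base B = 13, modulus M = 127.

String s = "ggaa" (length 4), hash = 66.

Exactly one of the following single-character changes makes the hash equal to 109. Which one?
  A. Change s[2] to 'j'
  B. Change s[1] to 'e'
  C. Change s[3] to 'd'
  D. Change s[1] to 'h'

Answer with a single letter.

Answer: B

Derivation:
Option A: s[2]='a'->'j', delta=(10-1)*13^1 mod 127 = 117, hash=66+117 mod 127 = 56
Option B: s[1]='g'->'e', delta=(5-7)*13^2 mod 127 = 43, hash=66+43 mod 127 = 109 <-- target
Option C: s[3]='a'->'d', delta=(4-1)*13^0 mod 127 = 3, hash=66+3 mod 127 = 69
Option D: s[1]='g'->'h', delta=(8-7)*13^2 mod 127 = 42, hash=66+42 mod 127 = 108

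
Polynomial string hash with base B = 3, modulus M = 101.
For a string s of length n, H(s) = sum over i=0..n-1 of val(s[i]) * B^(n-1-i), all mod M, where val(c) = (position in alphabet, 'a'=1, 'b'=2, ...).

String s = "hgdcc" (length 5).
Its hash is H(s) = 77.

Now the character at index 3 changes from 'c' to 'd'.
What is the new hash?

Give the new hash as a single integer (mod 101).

Answer: 80

Derivation:
val('c') = 3, val('d') = 4
Position k = 3, exponent = n-1-k = 1
B^1 mod M = 3^1 mod 101 = 3
Delta = (4 - 3) * 3 mod 101 = 3
New hash = (77 + 3) mod 101 = 80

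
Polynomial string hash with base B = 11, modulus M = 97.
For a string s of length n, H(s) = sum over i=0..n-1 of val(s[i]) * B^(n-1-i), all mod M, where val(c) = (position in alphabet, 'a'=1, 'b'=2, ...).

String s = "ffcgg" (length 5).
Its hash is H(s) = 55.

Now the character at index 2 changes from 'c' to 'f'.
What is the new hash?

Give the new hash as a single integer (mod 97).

val('c') = 3, val('f') = 6
Position k = 2, exponent = n-1-k = 2
B^2 mod M = 11^2 mod 97 = 24
Delta = (6 - 3) * 24 mod 97 = 72
New hash = (55 + 72) mod 97 = 30

Answer: 30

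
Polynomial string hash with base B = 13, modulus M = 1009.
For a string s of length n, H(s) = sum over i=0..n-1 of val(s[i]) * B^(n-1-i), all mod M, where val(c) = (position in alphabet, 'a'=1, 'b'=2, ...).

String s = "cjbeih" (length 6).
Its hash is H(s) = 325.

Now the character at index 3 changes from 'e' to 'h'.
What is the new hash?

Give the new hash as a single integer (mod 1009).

val('e') = 5, val('h') = 8
Position k = 3, exponent = n-1-k = 2
B^2 mod M = 13^2 mod 1009 = 169
Delta = (8 - 5) * 169 mod 1009 = 507
New hash = (325 + 507) mod 1009 = 832

Answer: 832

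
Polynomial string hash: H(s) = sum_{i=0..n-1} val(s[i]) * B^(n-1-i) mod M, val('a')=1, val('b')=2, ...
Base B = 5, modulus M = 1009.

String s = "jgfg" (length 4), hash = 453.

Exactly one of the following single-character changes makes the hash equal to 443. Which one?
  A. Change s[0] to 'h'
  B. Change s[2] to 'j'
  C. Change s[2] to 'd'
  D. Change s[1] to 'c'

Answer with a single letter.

Option A: s[0]='j'->'h', delta=(8-10)*5^3 mod 1009 = 759, hash=453+759 mod 1009 = 203
Option B: s[2]='f'->'j', delta=(10-6)*5^1 mod 1009 = 20, hash=453+20 mod 1009 = 473
Option C: s[2]='f'->'d', delta=(4-6)*5^1 mod 1009 = 999, hash=453+999 mod 1009 = 443 <-- target
Option D: s[1]='g'->'c', delta=(3-7)*5^2 mod 1009 = 909, hash=453+909 mod 1009 = 353

Answer: C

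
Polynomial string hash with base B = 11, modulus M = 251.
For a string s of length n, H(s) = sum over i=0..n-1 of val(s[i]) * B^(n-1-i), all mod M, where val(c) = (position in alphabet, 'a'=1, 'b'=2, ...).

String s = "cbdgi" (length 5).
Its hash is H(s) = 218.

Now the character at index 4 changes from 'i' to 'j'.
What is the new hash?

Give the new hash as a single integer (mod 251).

val('i') = 9, val('j') = 10
Position k = 4, exponent = n-1-k = 0
B^0 mod M = 11^0 mod 251 = 1
Delta = (10 - 9) * 1 mod 251 = 1
New hash = (218 + 1) mod 251 = 219

Answer: 219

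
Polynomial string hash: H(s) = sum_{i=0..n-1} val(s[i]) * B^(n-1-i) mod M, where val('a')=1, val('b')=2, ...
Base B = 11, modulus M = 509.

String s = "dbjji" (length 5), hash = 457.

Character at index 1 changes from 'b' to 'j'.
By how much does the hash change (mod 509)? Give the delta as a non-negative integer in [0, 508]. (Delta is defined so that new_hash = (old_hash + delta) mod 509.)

Answer: 468

Derivation:
Delta formula: (val(new) - val(old)) * B^(n-1-k) mod M
  val('j') - val('b') = 10 - 2 = 8
  B^(n-1-k) = 11^3 mod 509 = 313
  Delta = 8 * 313 mod 509 = 468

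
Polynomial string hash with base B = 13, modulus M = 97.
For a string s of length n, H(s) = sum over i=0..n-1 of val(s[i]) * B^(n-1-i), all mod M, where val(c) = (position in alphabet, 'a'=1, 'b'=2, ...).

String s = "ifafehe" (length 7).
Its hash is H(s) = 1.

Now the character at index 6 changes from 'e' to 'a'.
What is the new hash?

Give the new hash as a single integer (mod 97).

val('e') = 5, val('a') = 1
Position k = 6, exponent = n-1-k = 0
B^0 mod M = 13^0 mod 97 = 1
Delta = (1 - 5) * 1 mod 97 = 93
New hash = (1 + 93) mod 97 = 94

Answer: 94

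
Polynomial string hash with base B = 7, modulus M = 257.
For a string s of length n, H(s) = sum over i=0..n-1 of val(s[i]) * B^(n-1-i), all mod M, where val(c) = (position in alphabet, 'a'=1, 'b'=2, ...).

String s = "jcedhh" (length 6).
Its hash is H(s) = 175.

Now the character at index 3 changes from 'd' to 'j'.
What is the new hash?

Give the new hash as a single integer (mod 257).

Answer: 212

Derivation:
val('d') = 4, val('j') = 10
Position k = 3, exponent = n-1-k = 2
B^2 mod M = 7^2 mod 257 = 49
Delta = (10 - 4) * 49 mod 257 = 37
New hash = (175 + 37) mod 257 = 212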